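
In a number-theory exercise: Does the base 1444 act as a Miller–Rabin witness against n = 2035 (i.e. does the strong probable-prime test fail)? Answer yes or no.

n − 1 = 2034 = 2^1 · 1017, so s = 1 and d = 1017.
x_0 = 1444^1017 mod 2035 = 889.
x_0 ∉ {1, 2034} and s = 1, so 1444 is a Miller–Rabin witness and 2035 is composite.

yes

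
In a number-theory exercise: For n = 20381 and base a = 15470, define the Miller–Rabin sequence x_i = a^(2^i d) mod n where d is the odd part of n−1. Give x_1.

n − 1 = 20380 = 2^2 · 5095, so s = 2 and d = 5095.
x_0 = 15470^5095 mod 20381 = 11937.
x_1 = 11937^2 mod 20381 = 8398.

8398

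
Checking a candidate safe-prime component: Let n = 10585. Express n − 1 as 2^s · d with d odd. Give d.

1323

Halving: 10584 → 5292 → 2646 → 1323; 1323 is odd.
So 10584 = 2^3 · 1323.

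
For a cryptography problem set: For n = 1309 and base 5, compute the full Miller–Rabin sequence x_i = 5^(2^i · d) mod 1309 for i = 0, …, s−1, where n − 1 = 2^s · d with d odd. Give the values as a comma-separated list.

n − 1 = 1308 = 2^2 · 327, so s = 2 and d = 327.
x_0 = 5^327 mod 1309 = 146.
x_1 = 146^2 mod 1309 = 372.

146, 372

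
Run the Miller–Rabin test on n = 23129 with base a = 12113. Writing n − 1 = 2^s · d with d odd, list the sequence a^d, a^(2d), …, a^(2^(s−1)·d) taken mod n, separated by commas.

n − 1 = 23128 = 2^3 · 2891, so s = 3 and d = 2891.
x_0 = 12113^2891 mod 23129 = 17981.
x_1 = 17981^2 mod 23129 = 19199.
x_2 = 19199^2 mod 23129 = 17857.

17981, 19199, 17857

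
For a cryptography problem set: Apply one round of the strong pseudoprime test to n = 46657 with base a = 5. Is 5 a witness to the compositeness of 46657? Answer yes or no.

yes

n − 1 = 46656 = 2^6 · 729, so s = 6 and d = 729.
By repeated squaring, 5^729 ≡ 746 (mod 46657).
x_0 = 5^729 mod 46657 = 746.
x_0 is neither 1 nor 46656, so continue squaring.
x_1 = 746^2 mod 46657 = 43289.
x_2 = 43289^2 mod 46657 = 5773.
x_3 = 5773^2 mod 46657 = 14431.
x_4 = 14431^2 mod 46657 = 23570.
x_5 = 23570^2 mod 46657 = 1.
x_5 = 1 but x_4 ≠ ±1, a nontrivial square root of 1 — 5 is a witness and 46657 is composite.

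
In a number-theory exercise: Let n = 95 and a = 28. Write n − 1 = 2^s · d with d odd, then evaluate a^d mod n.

62

n − 1 = 94 = 2^1 · 47, so s = 1 and d = 47.
28^47 mod 95 = 62.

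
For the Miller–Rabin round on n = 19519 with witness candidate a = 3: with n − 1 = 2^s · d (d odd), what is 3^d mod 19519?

n − 1 = 19518 = 2^1 · 9759, so s = 1 and d = 9759.
3^9759 mod 19519 = 18635.

18635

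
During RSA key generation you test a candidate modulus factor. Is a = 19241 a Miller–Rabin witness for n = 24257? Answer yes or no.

n − 1 = 24256 = 2^6 · 379, so s = 6 and d = 379.
Repeated squaring mod 24257: 19241^1 ≡ 19241, 19241^2 ≡ 5747, 19241^4 ≡ 14232, 19241^8 ≡ 3874, 19241^16 ≡ 17050, 19241^32 ≡ 6612, 19241^64 ≡ 7430, 19241^128 ≡ 20225, 19241^256 ≡ 4834.
379 = 256 + 64 + 32 + 16 + 8 + 2 + 1, so 19241^379 ≡ 4834·7430·6612·17050·3874·5747·19241 ≡ 8446 (mod 24257).
x_0 = 19241^379 mod 24257 = 8446.
x_0 is neither 1 nor 24256, so continue squaring.
x_1 = 8446^2 mod 24257 = 19336.
x_2 = 19336^2 mod 24257 = 7755.
x_3 = 7755^2 mod 24257 = 6922.
x_4 = 6922^2 mod 24257 = 6509.
x_5 = 6509^2 mod 24257 = 14359.
Reached i = s−1 = 5 without hitting −1: 19241 is a Miller–Rabin witness and 24257 is composite.

yes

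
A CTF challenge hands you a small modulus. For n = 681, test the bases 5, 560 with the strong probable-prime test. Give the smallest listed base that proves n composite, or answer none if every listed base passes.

5

n − 1 = 680 = 2^3 · 85, so s = 3 and d = 85.
Base 5: x_0 = 5^85 mod 681 = 542. x_0 is neither 1 nor 680, so continue squaring. x_1 = 542^2 mod 681 = 253. x_2 = 253^2 mod 681 = 676. Reached i = s−1 = 2 without hitting −1: 5 is a Miller–Rabin witness and 681 is composite.
Base 560: x_0 = 560^85 mod 681 = 641. x_0 is neither 1 nor 680, so continue squaring. x_1 = 641^2 mod 681 = 238. x_2 = 238^2 mod 681 = 121. Reached i = s−1 = 2 without hitting −1: 560 is a Miller–Rabin witness and 681 is composite.
The smallest witness among the given bases is 5.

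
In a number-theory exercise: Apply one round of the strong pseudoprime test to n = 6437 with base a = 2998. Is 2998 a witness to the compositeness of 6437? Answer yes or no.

n − 1 = 6436 = 2^2 · 1609, so s = 2 and d = 1609.
x_0 = 2998^1609 mod 6437 = 4108.
x_0 is neither 1 nor 6436, so continue squaring.
x_1 = 4108^2 mod 6437 = 4287.
Reached i = s−1 = 1 without hitting −1: 2998 is a Miller–Rabin witness and 6437 is composite.

yes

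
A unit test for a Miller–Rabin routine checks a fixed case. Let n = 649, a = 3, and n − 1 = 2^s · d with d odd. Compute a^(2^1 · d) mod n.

n − 1 = 648 = 2^3 · 81, so s = 3 and d = 81.
Repeated squaring mod 649: 3^1 ≡ 3, 3^2 ≡ 9, 3^4 ≡ 81, 3^8 ≡ 71, 3^16 ≡ 498, 3^32 ≡ 86, 3^64 ≡ 257.
81 = 64 + 16 + 1, so 3^81 ≡ 257·498·3 ≡ 399 (mod 649).
x_0 = 399.
x_1 = 399^2 mod 649 = 196.

196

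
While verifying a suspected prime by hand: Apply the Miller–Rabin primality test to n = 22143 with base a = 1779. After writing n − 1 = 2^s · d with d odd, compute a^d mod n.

n − 1 = 22142 = 2^1 · 11071, so s = 1 and d = 11071.
Repeated squaring mod 22143: 1779^1 ≡ 1779, 1779^2 ≡ 20535, 1779^4 ≡ 17076, 1779^8 ≡ 10752, 1779^16 ≡ 19044, 1779^32 ≡ 15882, 1779^64 ≡ 7011, 1779^128 ≡ 18804, 1779^256 ≡ 10992, 1779^512 ≡ 11856, 1779^1024 ≡ 972, 1779^2048 ≡ 14778, 1779^4096 ≡ 15018, 1779^8192 ≡ 13869.
11071 = 8192 + 2048 + 512 + 256 + 32 + 16 + 8 + 4 + 2 + 1, so 1779^11071 ≡ 13869·14778·11856·10992·15882·19044·10752·17076·20535·1779 ≡ 17619 (mod 22143).

17619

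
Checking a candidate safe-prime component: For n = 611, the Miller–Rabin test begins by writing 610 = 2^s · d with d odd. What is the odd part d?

Halving: 610 → 305; 305 is odd.
So 610 = 2^1 · 305.

305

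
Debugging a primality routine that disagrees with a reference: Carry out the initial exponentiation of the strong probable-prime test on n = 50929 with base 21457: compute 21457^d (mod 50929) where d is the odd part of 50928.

14405

n − 1 = 50928 = 2^4 · 3183, so s = 4 and d = 3183.
21457^3183 mod 50929 = 14405.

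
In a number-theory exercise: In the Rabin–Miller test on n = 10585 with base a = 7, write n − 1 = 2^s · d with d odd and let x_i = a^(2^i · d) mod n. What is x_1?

1944

n − 1 = 10584 = 2^3 · 1323, so s = 3 and d = 1323.
x_0 = 7^1323 mod 10585 = 5453.
x_1 = 5453^2 mod 10585 = 1944.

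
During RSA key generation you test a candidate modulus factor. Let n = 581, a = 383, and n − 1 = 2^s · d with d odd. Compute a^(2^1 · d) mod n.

515

n − 1 = 580 = 2^2 · 145, so s = 2 and d = 145.
By repeated squaring, 383^145 ≡ 425 (mod 581).
x_0 = 425.
x_1 = 425^2 mod 581 = 515.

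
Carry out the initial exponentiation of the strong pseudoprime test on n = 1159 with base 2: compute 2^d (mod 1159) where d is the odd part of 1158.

n − 1 = 1158 = 2^1 · 579, so s = 1 and d = 579.
Repeated squaring mod 1159: 2^1 ≡ 2, 2^2 ≡ 4, 2^4 ≡ 16, 2^8 ≡ 256, 2^16 ≡ 632, 2^32 ≡ 728, 2^64 ≡ 321, 2^128 ≡ 1049, 2^256 ≡ 510, 2^512 ≡ 484.
579 = 512 + 64 + 2 + 1, so 2^579 ≡ 484·321·4·2 ≡ 464 (mod 1159).

464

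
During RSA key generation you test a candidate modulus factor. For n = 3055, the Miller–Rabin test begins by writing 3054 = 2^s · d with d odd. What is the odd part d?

Halving: 3054 → 1527; 1527 is odd.
So 3054 = 2^1 · 1527.

1527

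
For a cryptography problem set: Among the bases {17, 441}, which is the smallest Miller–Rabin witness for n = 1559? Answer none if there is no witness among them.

none

n − 1 = 1558 = 2^1 · 779, so s = 1 and d = 779.
Base 17: x_0 = 17^779 mod 1559 = 1558. x_0 = 1558 ≡ −1, so 17 is not a witness.
Base 441: x_0 = 441^779 mod 1559 = 1. x_0 = 1, so 441 is not a witness.
No listed base is a witness for 1559.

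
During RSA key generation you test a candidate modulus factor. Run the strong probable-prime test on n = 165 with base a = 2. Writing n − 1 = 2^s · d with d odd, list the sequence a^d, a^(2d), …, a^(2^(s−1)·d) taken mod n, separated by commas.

2, 4

n − 1 = 164 = 2^2 · 41, so s = 2 and d = 41.
x_0 = 2^41 mod 165 = 2.
x_1 = 2^2 mod 165 = 4.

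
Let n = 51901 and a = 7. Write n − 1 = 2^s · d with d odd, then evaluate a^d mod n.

13673

n − 1 = 51900 = 2^2 · 12975, so s = 2 and d = 12975.
7^12975 mod 51901 = 13673.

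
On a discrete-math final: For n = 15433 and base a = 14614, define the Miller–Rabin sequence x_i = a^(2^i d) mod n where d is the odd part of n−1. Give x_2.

n − 1 = 15432 = 2^3 · 1929, so s = 3 and d = 1929.
Repeated squaring mod 15433: 14614^1 ≡ 14614, 14614^2 ≡ 7142, 14614^4 ≡ 2099, 14614^8 ≡ 7396, 14614^16 ≡ 6264, 14614^32 ≡ 7010, 14614^64 ≡ 1428, 14614^128 ≡ 2028, 14614^256 ≡ 7606, 14614^512 ≡ 8352, 14614^1024 ≡ 14177.
1929 = 1024 + 512 + 256 + 128 + 8 + 1, so 14614^1929 ≡ 14177·8352·7606·2028·7396·14614 ≡ 8516 (mod 15433).
x_0 = 8516.
x_1 = 8516^2 mod 15433 = 2589.
x_2 = 2589^2 mod 15433 = 4999.

4999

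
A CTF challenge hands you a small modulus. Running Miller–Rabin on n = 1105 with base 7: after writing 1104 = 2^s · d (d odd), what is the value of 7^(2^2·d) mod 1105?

1041

n − 1 = 1104 = 2^4 · 69, so s = 4 and d = 69.
Repeated squaring mod 1105: 7^1 ≡ 7, 7^2 ≡ 49, 7^4 ≡ 191, 7^8 ≡ 16, 7^16 ≡ 256, 7^32 ≡ 341, 7^64 ≡ 256.
69 = 64 + 4 + 1, so 7^69 ≡ 256·191·7 ≡ 827 (mod 1105).
x_0 = 827.
x_1 = 827^2 mod 1105 = 1039.
x_2 = 1039^2 mod 1105 = 1041.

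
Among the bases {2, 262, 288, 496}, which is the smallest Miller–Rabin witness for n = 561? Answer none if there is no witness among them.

n − 1 = 560 = 2^4 · 35, so s = 4 and d = 35.
Base 2: x_0 = 2^35 mod 561 = 263. x_0 is neither 1 nor 560, so continue squaring. x_1 = 263^2 mod 561 = 166. x_2 = 166^2 mod 561 = 67. x_3 = 67^2 mod 561 = 1. x_3 = 1 but x_2 ≠ ±1, a nontrivial square root of 1 — 2 is a witness and 561 is composite.
Base 262: x_0 = 262^35 mod 561 = 496. x_0 is neither 1 nor 560, so continue squaring. x_1 = 496^2 mod 561 = 298. x_2 = 298^2 mod 561 = 166. x_3 = 166^2 mod 561 = 67. Reached i = s−1 = 3 without hitting −1: 262 is a Miller–Rabin witness and 561 is composite.
Base 288: x_0 = 288^35 mod 561 = 186. x_0 is neither 1 nor 560, so continue squaring. x_1 = 186^2 mod 561 = 375. x_2 = 375^2 mod 561 = 375. x_3 = 375^2 mod 561 = 375. Reached i = s−1 = 3 without hitting −1: 288 is a Miller–Rabin witness and 561 is composite.
Base 496: x_0 = 496^35 mod 561 = 265. x_0 is neither 1 nor 560, so continue squaring. x_1 = 265^2 mod 561 = 100. x_2 = 100^2 mod 561 = 463. x_3 = 463^2 mod 561 = 67. Reached i = s−1 = 3 without hitting −1: 496 is a Miller–Rabin witness and 561 is composite.
The smallest witness among the given bases is 2.

2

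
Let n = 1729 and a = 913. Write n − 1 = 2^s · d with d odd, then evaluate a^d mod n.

1483

n − 1 = 1728 = 2^6 · 27, so s = 6 and d = 27.
913^27 mod 1729 = 1483.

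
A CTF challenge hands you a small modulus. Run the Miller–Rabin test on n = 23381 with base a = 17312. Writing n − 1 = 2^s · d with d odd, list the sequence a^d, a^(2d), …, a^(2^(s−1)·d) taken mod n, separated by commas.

n − 1 = 23380 = 2^2 · 5845, so s = 2 and d = 5845.
x_0 = 17312^5845 mod 23381 = 12703.
x_1 = 12703^2 mod 23381 = 13928.

12703, 13928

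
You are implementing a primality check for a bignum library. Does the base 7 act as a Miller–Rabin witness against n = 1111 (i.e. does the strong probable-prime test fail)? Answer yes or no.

yes

n − 1 = 1110 = 2^1 · 555, so s = 1 and d = 555.
x_0 = 7^555 mod 1111 = 868.
x_0 ∉ {1, 1110} and s = 1, so 7 is a Miller–Rabin witness and 1111 is composite.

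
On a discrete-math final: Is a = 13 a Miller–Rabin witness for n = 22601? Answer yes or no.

n − 1 = 22600 = 2^3 · 2825, so s = 3 and d = 2825.
Repeated squaring mod 22601: 13^1 ≡ 13, 13^2 ≡ 169, 13^4 ≡ 5960, 13^8 ≡ 15429, 13^16 ≡ 20309, 13^32 ≡ 9832, 13^64 ≡ 3747, 13^128 ≡ 4788, 13^256 ≡ 7530, 13^512 ≡ 17592, 13^1024 ≡ 2971, 13^2048 ≡ 12451.
2825 = 2048 + 512 + 256 + 8 + 1, so 13^2825 ≡ 12451·17592·7530·15429·13 ≡ 208 (mod 22601).
x_0 = 13^2825 mod 22601 = 208.
x_0 is neither 1 nor 22600, so continue squaring.
x_1 = 208^2 mod 22601 = 20663.
x_2 = 20663^2 mod 22601 = 4078.
Reached i = s−1 = 2 without hitting −1: 13 is a Miller–Rabin witness and 22601 is composite.

yes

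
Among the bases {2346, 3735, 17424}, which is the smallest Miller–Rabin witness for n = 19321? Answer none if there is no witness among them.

2346

n − 1 = 19320 = 2^3 · 2415, so s = 3 and d = 2415.
Base 2346: x_0 = 2346^2415 mod 19321 = 12928. x_0 is neither 1 nor 19320, so continue squaring. x_1 = 12928^2 mod 19321 = 6534. x_2 = 6534^2 mod 19321 = 13067. Reached i = s−1 = 2 without hitting −1: 2346 is a Miller–Rabin witness and 19321 is composite.
Base 3735: x_0 = 3735^2415 mod 19321 = 10565. x_0 is neither 1 nor 19320, so continue squaring. x_1 = 10565^2 mod 19321 = 1808. x_2 = 1808^2 mod 19321 = 3615. Reached i = s−1 = 2 without hitting −1: 3735 is a Miller–Rabin witness and 19321 is composite.
Base 17424: x_0 = 17424^2415 mod 19321 = 14457. x_0 is neither 1 nor 19320, so continue squaring. x_1 = 14457^2 mod 19321 = 9592. x_2 = 9592^2 mod 19321 = 19183. Reached i = s−1 = 2 without hitting −1: 17424 is a Miller–Rabin witness and 19321 is composite.
The smallest witness among the given bases is 2346.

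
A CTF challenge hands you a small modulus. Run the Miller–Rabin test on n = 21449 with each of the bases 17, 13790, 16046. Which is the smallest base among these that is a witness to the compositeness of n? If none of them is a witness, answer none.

n − 1 = 21448 = 2^3 · 2681, so s = 3 and d = 2681.
Base 17: x_0 = 17^2681 mod 21449 = 1429. x_0 is neither 1 nor 21448, so continue squaring. x_1 = 1429^2 mod 21449 = 4386. x_2 = 4386^2 mod 21449 = 18692. Reached i = s−1 = 2 without hitting −1: 17 is a Miller–Rabin witness and 21449 is composite.
Base 13790: x_0 = 13790^2681 mod 21449 = 2000. x_0 is neither 1 nor 21448, so continue squaring. x_1 = 2000^2 mod 21449 = 10486. x_2 = 10486^2 mod 21449 = 8622. Reached i = s−1 = 2 without hitting −1: 13790 is a Miller–Rabin witness and 21449 is composite.
Base 16046: x_0 = 16046^2681 mod 21449 = 1306. x_0 is neither 1 nor 21448, so continue squaring. x_1 = 1306^2 mod 21449 = 11165. x_2 = 11165^2 mod 21449 = 17086. Reached i = s−1 = 2 without hitting −1: 16046 is a Miller–Rabin witness and 21449 is composite.
The smallest witness among the given bases is 17.

17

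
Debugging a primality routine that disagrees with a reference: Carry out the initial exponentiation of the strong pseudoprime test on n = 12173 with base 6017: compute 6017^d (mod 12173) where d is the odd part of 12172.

3714

n − 1 = 12172 = 2^2 · 3043, so s = 2 and d = 3043.
Repeated squaring mod 12173: 6017^1 ≡ 6017, 6017^2 ≡ 1787, 6017^4 ≡ 4043, 6017^8 ≡ 9683, 6017^16 ≡ 4043, 6017^32 ≡ 9683, 6017^64 ≡ 4043, 6017^128 ≡ 9683, 6017^256 ≡ 4043, 6017^512 ≡ 9683, 6017^1024 ≡ 4043, 6017^2048 ≡ 9683.
3043 = 2048 + 512 + 256 + 128 + 64 + 32 + 2 + 1, so 6017^3043 ≡ 9683·9683·4043·9683·4043·9683·1787·6017 ≡ 3714 (mod 12173).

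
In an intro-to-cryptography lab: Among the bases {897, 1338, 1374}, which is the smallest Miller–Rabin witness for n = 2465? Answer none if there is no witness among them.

1338

n − 1 = 2464 = 2^5 · 77, so s = 5 and d = 77.
Base 897: x_0 = 897^77 mod 2465 = 302. x_0 is neither 1 nor 2464, so continue squaring. x_1 = 302^2 mod 2465 = 2464. x_1 ≡ −1, so 897 is not a witness.
Base 1338: x_0 = 1338^77 mod 2465 = 898. x_0 is neither 1 nor 2464, so continue squaring. x_1 = 898^2 mod 2465 = 349. x_2 = 349^2 mod 2465 = 1016. x_3 = 1016^2 mod 2465 = 1886. x_4 = 1886^2 mod 2465 = 1. x_4 = 1 but x_3 ≠ ±1, a nontrivial square root of 1 — 1338 is a witness and 2465 is composite.
Base 1374: x_0 = 1374^77 mod 2465 = 974. x_0 is neither 1 nor 2464, so continue squaring. x_1 = 974^2 mod 2465 = 2116. x_2 = 2116^2 mod 2465 = 1016. x_3 = 1016^2 mod 2465 = 1886. x_4 = 1886^2 mod 2465 = 1. x_4 = 1 but x_3 ≠ ±1, a nontrivial square root of 1 — 1374 is a witness and 2465 is composite.
The smallest witness among the given bases is 1338.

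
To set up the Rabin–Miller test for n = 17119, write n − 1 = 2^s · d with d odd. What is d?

8559

Halving: 17118 → 8559; 8559 is odd.
So 17118 = 2^1 · 8559.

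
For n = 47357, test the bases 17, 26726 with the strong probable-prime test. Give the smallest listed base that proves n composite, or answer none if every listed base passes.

17

n − 1 = 47356 = 2^2 · 11839, so s = 2 and d = 11839.
Base 17: x_0 = 17^11839 mod 47357 = 46267. x_0 is neither 1 nor 47356, so continue squaring. x_1 = 46267^2 mod 47357 = 4175. Reached i = s−1 = 1 without hitting −1: 17 is a Miller–Rabin witness and 47357 is composite.
Base 26726: x_0 = 26726^11839 mod 47357 = 32637. x_0 is neither 1 nor 47356, so continue squaring. x_1 = 32637^2 mod 47357 = 20125. Reached i = s−1 = 1 without hitting −1: 26726 is a Miller–Rabin witness and 47357 is composite.
The smallest witness among the given bases is 17.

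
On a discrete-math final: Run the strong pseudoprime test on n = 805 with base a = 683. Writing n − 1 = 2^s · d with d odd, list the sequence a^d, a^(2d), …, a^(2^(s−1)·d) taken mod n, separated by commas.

393, 694

n − 1 = 804 = 2^2 · 201, so s = 2 and d = 201.
x_0 = 683^201 mod 805 = 393.
x_1 = 393^2 mod 805 = 694.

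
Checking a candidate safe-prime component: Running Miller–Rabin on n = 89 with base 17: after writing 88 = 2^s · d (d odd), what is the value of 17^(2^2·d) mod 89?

n − 1 = 88 = 2^3 · 11, so s = 3 and d = 11.
x_0 = 17^11 mod 89 = 55.
x_1 = 55^2 mod 89 = 88.
x_2 = 88^2 mod 89 = 1.

1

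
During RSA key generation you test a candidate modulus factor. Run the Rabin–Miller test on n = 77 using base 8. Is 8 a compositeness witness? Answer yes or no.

n − 1 = 76 = 2^2 · 19, so s = 2 and d = 19.
Repeated squaring mod 77: 8^1 ≡ 8, 8^2 ≡ 64, 8^4 ≡ 15, 8^8 ≡ 71, 8^16 ≡ 36.
19 = 16 + 2 + 1, so 8^19 ≡ 36·64·8 ≡ 29 (mod 77).
x_0 = 8^19 mod 77 = 29.
x_0 is neither 1 nor 76, so continue squaring.
x_1 = 29^2 mod 77 = 71.
Reached i = s−1 = 1 without hitting −1: 8 is a Miller–Rabin witness and 77 is composite.

yes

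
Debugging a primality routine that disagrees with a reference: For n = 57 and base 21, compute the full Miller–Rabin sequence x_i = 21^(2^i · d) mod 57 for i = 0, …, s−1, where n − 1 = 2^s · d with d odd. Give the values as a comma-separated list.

33, 6, 36

n − 1 = 56 = 2^3 · 7, so s = 3 and d = 7.
x_0 = 21^7 mod 57 = 33.
x_1 = 33^2 mod 57 = 6.
x_2 = 6^2 mod 57 = 36.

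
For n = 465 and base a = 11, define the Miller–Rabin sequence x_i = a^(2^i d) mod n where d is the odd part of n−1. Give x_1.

196

n − 1 = 464 = 2^4 · 29, so s = 4 and d = 29.
x_0 = 11^29 mod 465 = 296.
x_1 = 296^2 mod 465 = 196.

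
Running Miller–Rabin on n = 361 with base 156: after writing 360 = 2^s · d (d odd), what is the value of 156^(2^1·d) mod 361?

n − 1 = 360 = 2^3 · 45, so s = 3 and d = 45.
x_0 = 156^45 mod 361 = 191.
x_1 = 191^2 mod 361 = 20.

20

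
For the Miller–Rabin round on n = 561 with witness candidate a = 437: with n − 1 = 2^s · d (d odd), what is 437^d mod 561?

164

n − 1 = 560 = 2^4 · 35, so s = 4 and d = 35.
By repeated squaring, 437^35 ≡ 164 (mod 561).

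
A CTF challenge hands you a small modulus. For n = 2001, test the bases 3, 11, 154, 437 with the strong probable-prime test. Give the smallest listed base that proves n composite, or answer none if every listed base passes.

3

n − 1 = 2000 = 2^4 · 125, so s = 4 and d = 125.
Base 3: x_0 = 3^125 mod 2001 = 1875. x_0 is neither 1 nor 2000, so continue squaring. x_1 = 1875^2 mod 2001 = 1869. x_2 = 1869^2 mod 2001 = 1416. x_3 = 1416^2 mod 2001 = 54. Reached i = s−1 = 3 without hitting −1: 3 is a Miller–Rabin witness and 2001 is composite.
Base 11: x_0 = 11^125 mod 2001 = 746. x_0 is neither 1 nor 2000, so continue squaring. x_1 = 746^2 mod 2001 = 238. x_2 = 238^2 mod 2001 = 616. x_3 = 616^2 mod 2001 = 1267. Reached i = s−1 = 3 without hitting −1: 11 is a Miller–Rabin witness and 2001 is composite.
Base 154: x_0 = 154^125 mod 2001 = 883. x_0 is neither 1 nor 2000, so continue squaring. x_1 = 883^2 mod 2001 = 1300. x_2 = 1300^2 mod 2001 = 1156. x_3 = 1156^2 mod 2001 = 1669. Reached i = s−1 = 3 without hitting −1: 154 is a Miller–Rabin witness and 2001 is composite.
Base 437: x_0 = 437^125 mod 2001 = 1058. x_0 is neither 1 nor 2000, so continue squaring. x_1 = 1058^2 mod 2001 = 805. x_2 = 805^2 mod 2001 = 1702. x_3 = 1702^2 mod 2001 = 1357. Reached i = s−1 = 3 without hitting −1: 437 is a Miller–Rabin witness and 2001 is composite.
The smallest witness among the given bases is 3.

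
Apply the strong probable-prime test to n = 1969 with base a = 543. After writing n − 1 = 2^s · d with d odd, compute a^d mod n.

152

n − 1 = 1968 = 2^4 · 123, so s = 4 and d = 123.
543^123 mod 1969 = 152.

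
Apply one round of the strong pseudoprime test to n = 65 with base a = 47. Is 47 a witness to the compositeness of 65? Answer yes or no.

no

n − 1 = 64 = 2^6 · 1, so s = 6 and d = 1.
x_0 = 47^1 mod 65 = 47.
x_0 is neither 1 nor 64, so continue squaring.
x_1 = 47^2 mod 65 = 64.
x_1 ≡ −1, so 47 is not a witness.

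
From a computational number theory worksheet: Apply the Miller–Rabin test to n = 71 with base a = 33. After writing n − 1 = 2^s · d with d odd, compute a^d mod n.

n − 1 = 70 = 2^1 · 35, so s = 1 and d = 35.
Repeated squaring mod 71: 33^1 ≡ 33, 33^2 ≡ 24, 33^4 ≡ 8, 33^8 ≡ 64, 33^16 ≡ 49, 33^32 ≡ 58.
35 = 32 + 2 + 1, so 33^35 ≡ 58·24·33 ≡ 70 (mod 71).

70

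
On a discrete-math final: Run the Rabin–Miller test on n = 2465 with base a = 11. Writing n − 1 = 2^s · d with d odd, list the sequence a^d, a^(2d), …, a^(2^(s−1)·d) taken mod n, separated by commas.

1061, 1681, 871, 1886, 1

n − 1 = 2464 = 2^5 · 77, so s = 5 and d = 77.
x_0 = 11^77 mod 2465 = 1061.
x_1 = 1061^2 mod 2465 = 1681.
x_2 = 1681^2 mod 2465 = 871.
x_3 = 871^2 mod 2465 = 1886.
x_4 = 1886^2 mod 2465 = 1.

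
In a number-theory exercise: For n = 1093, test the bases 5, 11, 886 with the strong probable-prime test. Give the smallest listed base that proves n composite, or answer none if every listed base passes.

none

n − 1 = 1092 = 2^2 · 273, so s = 2 and d = 273.
Base 5: x_0 = 5^273 mod 1093 = 563. x_0 is neither 1 nor 1092, so continue squaring. x_1 = 563^2 mod 1093 = 1092. x_1 ≡ −1, so 5 is not a witness.
Base 11: x_0 = 11^273 mod 1093 = 1. x_0 = 1, so 11 is not a witness.
Base 886: x_0 = 886^273 mod 1093 = 1092. x_0 = 1092 ≡ −1, so 886 is not a witness.
No listed base is a witness for 1093.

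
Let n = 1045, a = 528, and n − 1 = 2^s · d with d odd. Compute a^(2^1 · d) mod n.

n − 1 = 1044 = 2^2 · 261, so s = 2 and d = 261.
Repeated squaring mod 1045: 528^1 ≡ 528, 528^2 ≡ 814, 528^4 ≡ 66, 528^8 ≡ 176, 528^16 ≡ 671, 528^32 ≡ 891, 528^64 ≡ 726, 528^128 ≡ 396, 528^256 ≡ 66.
261 = 256 + 4 + 1, so 528^261 ≡ 66·66·528 ≡ 968 (mod 1045).
x_0 = 968.
x_1 = 968^2 mod 1045 = 704.

704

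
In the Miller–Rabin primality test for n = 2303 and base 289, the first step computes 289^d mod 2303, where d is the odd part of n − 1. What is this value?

n − 1 = 2302 = 2^1 · 1151, so s = 1 and d = 1151.
289^1151 mod 2303 = 1229.

1229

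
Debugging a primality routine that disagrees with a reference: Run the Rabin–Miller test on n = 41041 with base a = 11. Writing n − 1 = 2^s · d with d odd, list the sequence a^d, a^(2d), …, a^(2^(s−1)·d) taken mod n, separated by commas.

4103, 7799, 1639, 18656

n − 1 = 41040 = 2^4 · 2565, so s = 4 and d = 2565.
x_0 = 11^2565 mod 41041 = 4103.
x_1 = 4103^2 mod 41041 = 7799.
x_2 = 7799^2 mod 41041 = 1639.
x_3 = 1639^2 mod 41041 = 18656.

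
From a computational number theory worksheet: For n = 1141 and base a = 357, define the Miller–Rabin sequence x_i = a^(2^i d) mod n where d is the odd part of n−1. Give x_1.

364

n − 1 = 1140 = 2^2 · 285, so s = 2 and d = 285.
x_0 = 357^285 mod 1141 = 273.
x_1 = 273^2 mod 1141 = 364.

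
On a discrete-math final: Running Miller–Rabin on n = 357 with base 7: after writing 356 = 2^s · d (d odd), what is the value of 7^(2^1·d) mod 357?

n − 1 = 356 = 2^2 · 89, so s = 2 and d = 89.
x_0 = 7^89 mod 357 = 112.
x_1 = 112^2 mod 357 = 49.

49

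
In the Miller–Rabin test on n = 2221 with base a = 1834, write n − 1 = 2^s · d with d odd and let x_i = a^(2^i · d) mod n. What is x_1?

2220

n − 1 = 2220 = 2^2 · 555, so s = 2 and d = 555.
Repeated squaring mod 2221: 1834^1 ≡ 1834, 1834^2 ≡ 962, 1834^4 ≡ 1508, 1834^8 ≡ 1981, 1834^16 ≡ 2075, 1834^32 ≡ 1327, 1834^64 ≡ 1897, 1834^128 ≡ 589, 1834^256 ≡ 445, 1834^512 ≡ 356.
555 = 512 + 32 + 8 + 2 + 1, so 1834^555 ≡ 356·1327·1981·962·1834 ≡ 790 (mod 2221).
x_0 = 790.
x_1 = 790^2 mod 2221 = 2220.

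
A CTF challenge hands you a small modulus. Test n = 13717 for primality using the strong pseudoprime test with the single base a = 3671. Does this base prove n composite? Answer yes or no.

yes

n − 1 = 13716 = 2^2 · 3429, so s = 2 and d = 3429.
x_0 = 3671^3429 mod 13717 = 4077.
x_0 is neither 1 nor 13716, so continue squaring.
x_1 = 4077^2 mod 13717 = 10642.
Reached i = s−1 = 1 without hitting −1: 3671 is a Miller–Rabin witness and 13717 is composite.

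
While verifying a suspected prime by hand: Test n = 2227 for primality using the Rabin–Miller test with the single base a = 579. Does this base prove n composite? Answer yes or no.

n − 1 = 2226 = 2^1 · 1113, so s = 1 and d = 1113.
x_0 = 579^1113 mod 2227 = 562.
x_0 ∉ {1, 2226} and s = 1, so 579 is a Miller–Rabin witness and 2227 is composite.

yes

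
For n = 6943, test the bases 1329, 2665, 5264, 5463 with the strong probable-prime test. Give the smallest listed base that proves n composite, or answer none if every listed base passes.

none

n − 1 = 6942 = 2^1 · 3471, so s = 1 and d = 3471.
Base 1329: x_0 = 1329^3471 mod 6943 = 6942. x_0 = 6942 ≡ −1, so 1329 is not a witness.
Base 2665: x_0 = 2665^3471 mod 6943 = 1. x_0 = 1, so 2665 is not a witness.
Base 5264: x_0 = 5264^3471 mod 6943 = 6942. x_0 = 6942 ≡ −1, so 5264 is not a witness.
Base 5463: x_0 = 5463^3471 mod 6943 = 6942. x_0 = 6942 ≡ −1, so 5463 is not a witness.
No listed base is a witness for 6943.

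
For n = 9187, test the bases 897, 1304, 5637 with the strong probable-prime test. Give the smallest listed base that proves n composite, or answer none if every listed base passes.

none

n − 1 = 9186 = 2^1 · 4593, so s = 1 and d = 4593.
Base 897: x_0 = 897^4593 mod 9187 = 9186. x_0 = 9186 ≡ −1, so 897 is not a witness.
Base 1304: x_0 = 1304^4593 mod 9187 = 9186. x_0 = 9186 ≡ −1, so 1304 is not a witness.
Base 5637: x_0 = 5637^4593 mod 9187 = 1. x_0 = 1, so 5637 is not a witness.
No listed base is a witness for 9187.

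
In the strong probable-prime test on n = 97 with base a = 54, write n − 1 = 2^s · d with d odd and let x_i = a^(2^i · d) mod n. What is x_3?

n − 1 = 96 = 2^5 · 3, so s = 5 and d = 3.
x_0 = 54^3 mod 97 = 33.
x_1 = 33^2 mod 97 = 22.
x_2 = 22^2 mod 97 = 96.
x_3 = 96^2 mod 97 = 1.

1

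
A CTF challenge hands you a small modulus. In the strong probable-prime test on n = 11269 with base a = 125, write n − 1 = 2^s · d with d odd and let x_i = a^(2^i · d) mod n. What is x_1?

8525

n − 1 = 11268 = 2^2 · 2817, so s = 2 and d = 2817.
x_0 = 125^2817 mod 11269 = 5528.
x_1 = 5528^2 mod 11269 = 8525.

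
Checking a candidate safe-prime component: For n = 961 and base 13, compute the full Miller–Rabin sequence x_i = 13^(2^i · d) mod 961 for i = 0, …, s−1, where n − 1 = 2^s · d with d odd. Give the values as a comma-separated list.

526, 869, 776, 590, 218, 435

n − 1 = 960 = 2^6 · 15, so s = 6 and d = 15.
x_0 = 13^15 mod 961 = 526.
x_1 = 526^2 mod 961 = 869.
x_2 = 869^2 mod 961 = 776.
x_3 = 776^2 mod 961 = 590.
x_4 = 590^2 mod 961 = 218.
x_5 = 218^2 mod 961 = 435.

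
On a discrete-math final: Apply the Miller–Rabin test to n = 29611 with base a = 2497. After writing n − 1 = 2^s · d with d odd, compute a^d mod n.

n − 1 = 29610 = 2^1 · 14805, so s = 1 and d = 14805.
2497^14805 mod 29611 = 29610.

29610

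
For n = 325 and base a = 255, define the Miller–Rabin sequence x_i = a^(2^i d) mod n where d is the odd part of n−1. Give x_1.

25

n − 1 = 324 = 2^2 · 81, so s = 2 and d = 81.
By repeated squaring, 255^81 ≡ 125 (mod 325).
x_0 = 125.
x_1 = 125^2 mod 325 = 25.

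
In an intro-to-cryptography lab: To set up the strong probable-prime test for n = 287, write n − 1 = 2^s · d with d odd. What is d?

143

Halving: 286 → 143; 143 is odd.
So 286 = 2^1 · 143.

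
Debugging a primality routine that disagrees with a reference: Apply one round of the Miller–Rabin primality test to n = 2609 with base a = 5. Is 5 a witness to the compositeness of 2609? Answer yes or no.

no

n − 1 = 2608 = 2^4 · 163, so s = 4 and d = 163.
x_0 = 5^163 mod 2609 = 389.
x_0 is neither 1 nor 2608, so continue squaring.
x_1 = 389^2 mod 2609 = 2608.
x_1 ≡ −1, so 5 is not a witness.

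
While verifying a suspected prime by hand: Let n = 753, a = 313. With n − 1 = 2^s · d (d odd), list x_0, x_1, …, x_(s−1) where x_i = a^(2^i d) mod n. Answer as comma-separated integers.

n − 1 = 752 = 2^4 · 47, so s = 4 and d = 47.
x_0 = 313^47 mod 753 = 457.
x_1 = 457^2 mod 753 = 268.
x_2 = 268^2 mod 753 = 289.
x_3 = 289^2 mod 753 = 691.

457, 268, 289, 691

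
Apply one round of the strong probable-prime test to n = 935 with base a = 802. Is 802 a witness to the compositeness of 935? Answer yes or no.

n − 1 = 934 = 2^1 · 467, so s = 1 and d = 467.
By repeated squaring, 802^467 ≡ 758 (mod 935).
x_0 = 802^467 mod 935 = 758.
x_0 ∉ {1, 934} and s = 1, so 802 is a Miller–Rabin witness and 935 is composite.

yes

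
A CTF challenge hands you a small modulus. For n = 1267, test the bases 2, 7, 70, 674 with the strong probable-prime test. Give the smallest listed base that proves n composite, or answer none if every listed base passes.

2

n − 1 = 1266 = 2^1 · 633, so s = 1 and d = 633.
Base 2: x_0 = 2^633 mod 1267 = 897. x_0 ∉ {1, 1266} and s = 1, so 2 is a Miller–Rabin witness and 1267 is composite.
Base 7: x_0 = 7^633 mod 1267 = 924. x_0 ∉ {1, 1266} and s = 1, so 7 is a Miller–Rabin witness and 1267 is composite.
Base 70: x_0 = 70^633 mod 1267 = 910. x_0 ∉ {1, 1266} and s = 1, so 70 is a Miller–Rabin witness and 1267 is composite.
Base 674: x_0 = 674^633 mod 1267 = 834. x_0 ∉ {1, 1266} and s = 1, so 674 is a Miller–Rabin witness and 1267 is composite.
The smallest witness among the given bases is 2.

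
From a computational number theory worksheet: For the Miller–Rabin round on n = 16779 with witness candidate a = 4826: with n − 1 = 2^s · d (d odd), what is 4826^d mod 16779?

206

n − 1 = 16778 = 2^1 · 8389, so s = 1 and d = 8389.
Repeated squaring mod 16779: 4826^1 ≡ 4826, 4826^2 ≡ 1024, 4826^4 ≡ 8278, 4826^8 ≡ 16627, 4826^16 ≡ 6325, 4826^32 ≡ 4489, 4826^64 ≡ 16321, 4826^128 ≡ 8416, 4826^256 ≡ 4897, 4826^512 ≡ 3418, 4826^1024 ≡ 4540, 4826^2048 ≡ 6988, 4826^4096 ≡ 5254, 4826^8192 ≡ 3061.
8389 = 8192 + 128 + 64 + 4 + 1, so 4826^8389 ≡ 3061·8416·16321·8278·4826 ≡ 206 (mod 16779).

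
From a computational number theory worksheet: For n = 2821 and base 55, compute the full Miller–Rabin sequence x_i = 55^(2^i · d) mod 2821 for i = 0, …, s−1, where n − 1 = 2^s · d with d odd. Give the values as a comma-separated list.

1301, 1

n − 1 = 2820 = 2^2 · 705, so s = 2 and d = 705.
x_0 = 55^705 mod 2821 = 1301.
x_1 = 1301^2 mod 2821 = 1.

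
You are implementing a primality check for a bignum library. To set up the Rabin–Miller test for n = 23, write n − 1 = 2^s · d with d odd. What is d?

Halving: 22 → 11; 11 is odd.
So 22 = 2^1 · 11.

11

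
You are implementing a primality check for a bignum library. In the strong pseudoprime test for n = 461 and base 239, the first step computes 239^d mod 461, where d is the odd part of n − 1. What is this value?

48

n − 1 = 460 = 2^2 · 115, so s = 2 and d = 115.
239^115 mod 461 = 48.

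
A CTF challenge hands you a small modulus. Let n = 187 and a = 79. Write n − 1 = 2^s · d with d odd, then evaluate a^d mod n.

n − 1 = 186 = 2^1 · 93, so s = 1 and d = 93.
79^93 mod 187 = 41.

41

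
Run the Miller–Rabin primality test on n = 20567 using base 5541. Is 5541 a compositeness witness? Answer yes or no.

n − 1 = 20566 = 2^1 · 10283, so s = 1 and d = 10283.
x_0 = 5541^10283 mod 20567 = 1.
x_0 = 1, so 5541 is not a witness.

no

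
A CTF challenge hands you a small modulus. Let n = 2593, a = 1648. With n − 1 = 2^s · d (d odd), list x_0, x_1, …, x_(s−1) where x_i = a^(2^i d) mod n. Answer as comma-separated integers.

n − 1 = 2592 = 2^5 · 81, so s = 5 and d = 81.
x_0 = 1648^81 mod 2593 = 2526.
x_1 = 2526^2 mod 2593 = 1896.
x_2 = 1896^2 mod 2593 = 918.
x_3 = 918^2 mod 2593 = 2592.
x_4 = 2592^2 mod 2593 = 1.

2526, 1896, 918, 2592, 1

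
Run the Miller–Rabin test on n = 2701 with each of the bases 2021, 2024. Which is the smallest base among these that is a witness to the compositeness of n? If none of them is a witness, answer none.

n − 1 = 2700 = 2^2 · 675, so s = 2 and d = 675.
Base 2021: x_0 = 2021^675 mod 2701 = 1141. x_0 is neither 1 nor 2700, so continue squaring. x_1 = 1141^2 mod 2701 = 2700. x_1 ≡ −1, so 2021 is not a witness.
Base 2024: x_0 = 2024^675 mod 2701 = 1555. x_0 is neither 1 nor 2700, so continue squaring. x_1 = 1555^2 mod 2701 = 630. Reached i = s−1 = 1 without hitting −1: 2024 is a Miller–Rabin witness and 2701 is composite.
The smallest witness among the given bases is 2024.

2024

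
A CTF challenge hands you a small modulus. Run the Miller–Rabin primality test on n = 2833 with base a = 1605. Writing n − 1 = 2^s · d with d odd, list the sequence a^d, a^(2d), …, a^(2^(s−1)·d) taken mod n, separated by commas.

2832, 1, 1, 1

n − 1 = 2832 = 2^4 · 177, so s = 4 and d = 177.
x_0 = 1605^177 mod 2833 = 2832.
x_1 = 2832^2 mod 2833 = 1.
x_2 = 1^2 mod 2833 = 1.
x_3 = 1^2 mod 2833 = 1.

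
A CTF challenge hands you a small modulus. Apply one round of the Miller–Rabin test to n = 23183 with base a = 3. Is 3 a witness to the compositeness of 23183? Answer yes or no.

yes

n − 1 = 23182 = 2^1 · 11591, so s = 1 and d = 11591.
Repeated squaring mod 23183: 3^1 ≡ 3, 3^2 ≡ 9, 3^4 ≡ 81, 3^8 ≡ 6561, 3^16 ≡ 19073, 3^32 ≡ 14876, 3^64 ≡ 13641, 3^128 ≡ 10123, 3^256 ≡ 6269, 3^512 ≡ 5176, 3^1024 ≡ 14611, 3^2048 ≡ 12257, 3^4096 ≡ 8209, 3^8192 ≡ 17883.
11591 = 8192 + 2048 + 1024 + 256 + 64 + 4 + 2 + 1, so 3^11591 ≡ 17883·12257·14611·6269·13641·81·9·3 ≡ 17589 (mod 23183).
x_0 = 3^11591 mod 23183 = 17589.
x_0 ∉ {1, 23182} and s = 1, so 3 is a Miller–Rabin witness and 23183 is composite.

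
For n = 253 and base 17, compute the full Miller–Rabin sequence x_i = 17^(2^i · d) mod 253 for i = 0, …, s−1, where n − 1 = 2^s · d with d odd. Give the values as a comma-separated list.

51, 71

n − 1 = 252 = 2^2 · 63, so s = 2 and d = 63.
x_0 = 17^63 mod 253 = 51.
x_1 = 51^2 mod 253 = 71.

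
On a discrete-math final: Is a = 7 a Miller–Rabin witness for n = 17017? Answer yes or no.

n − 1 = 17016 = 2^3 · 2127, so s = 3 and d = 2127.
x_0 = 7^2127 mod 17017 = 14812.
x_0 is neither 1 nor 17016, so continue squaring.
x_1 = 14812^2 mod 17017 = 12180.
x_2 = 12180^2 mod 17017 = 15211.
Reached i = s−1 = 2 without hitting −1: 7 is a Miller–Rabin witness and 17017 is composite.

yes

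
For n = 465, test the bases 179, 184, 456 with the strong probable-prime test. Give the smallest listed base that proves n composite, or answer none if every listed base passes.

179

n − 1 = 464 = 2^4 · 29, so s = 4 and d = 29.
Base 179: x_0 = 179^29 mod 465 = 239. x_0 is neither 1 nor 464, so continue squaring. x_1 = 239^2 mod 465 = 391. x_2 = 391^2 mod 465 = 361. x_3 = 361^2 mod 465 = 121. Reached i = s−1 = 3 without hitting −1: 179 is a Miller–Rabin witness and 465 is composite.
Base 184: x_0 = 184^29 mod 465 = 139. x_0 is neither 1 nor 464, so continue squaring. x_1 = 139^2 mod 465 = 256. x_2 = 256^2 mod 465 = 436. x_3 = 436^2 mod 465 = 376. Reached i = s−1 = 3 without hitting −1: 184 is a Miller–Rabin witness and 465 is composite.
Base 456: x_0 = 456^29 mod 465 = 396. x_0 is neither 1 nor 464, so continue squaring. x_1 = 396^2 mod 465 = 111. x_2 = 111^2 mod 465 = 231. x_3 = 231^2 mod 465 = 351. Reached i = s−1 = 3 without hitting −1: 456 is a Miller–Rabin witness and 465 is composite.
The smallest witness among the given bases is 179.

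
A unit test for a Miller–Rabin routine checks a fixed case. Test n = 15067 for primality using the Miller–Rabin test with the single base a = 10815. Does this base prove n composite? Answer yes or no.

yes

n − 1 = 15066 = 2^1 · 7533, so s = 1 and d = 7533.
x_0 = 10815^7533 mod 15067 = 5758.
x_0 ∉ {1, 15066} and s = 1, so 10815 is a Miller–Rabin witness and 15067 is composite.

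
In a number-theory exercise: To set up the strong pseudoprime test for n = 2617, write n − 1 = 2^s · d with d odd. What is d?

Halving: 2616 → 1308 → 654 → 327; 327 is odd.
So 2616 = 2^3 · 327.

327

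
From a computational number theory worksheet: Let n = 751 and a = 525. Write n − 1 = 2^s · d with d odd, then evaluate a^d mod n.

n − 1 = 750 = 2^1 · 375, so s = 1 and d = 375.
525^375 mod 751 = 1.

1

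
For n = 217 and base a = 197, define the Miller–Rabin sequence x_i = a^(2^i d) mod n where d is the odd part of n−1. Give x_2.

n − 1 = 216 = 2^3 · 27, so s = 3 and d = 27.
x_0 = 197^27 mod 217 = 15.
x_1 = 15^2 mod 217 = 8.
x_2 = 8^2 mod 217 = 64.

64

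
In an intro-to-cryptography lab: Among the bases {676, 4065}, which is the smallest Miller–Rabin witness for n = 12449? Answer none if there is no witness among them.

676

n − 1 = 12448 = 2^5 · 389, so s = 5 and d = 389.
Base 676: x_0 = 676^389 mod 12449 = 9680. x_0 is neither 1 nor 12448, so continue squaring. x_1 = 9680^2 mod 12449 = 11226. x_2 = 11226^2 mod 12449 = 1849. x_3 = 1849^2 mod 12449 = 7775. x_4 = 7775^2 mod 12449 = 10730. Reached i = s−1 = 4 without hitting −1: 676 is a Miller–Rabin witness and 12449 is composite.
Base 4065: x_0 = 4065^389 mod 12449 = 4476. x_0 is neither 1 nor 12448, so continue squaring. x_1 = 4476^2 mod 12449 = 4135. x_2 = 4135^2 mod 12449 = 5748. x_3 = 5748^2 mod 12449 = 12307. x_4 = 12307^2 mod 12449 = 7715. Reached i = s−1 = 4 without hitting −1: 4065 is a Miller–Rabin witness and 12449 is composite.
The smallest witness among the given bases is 676.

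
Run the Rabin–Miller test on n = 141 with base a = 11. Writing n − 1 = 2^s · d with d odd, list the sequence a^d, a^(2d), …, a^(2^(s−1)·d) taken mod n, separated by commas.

41, 130

n − 1 = 140 = 2^2 · 35, so s = 2 and d = 35.
x_0 = 11^35 mod 141 = 41.
x_1 = 41^2 mod 141 = 130.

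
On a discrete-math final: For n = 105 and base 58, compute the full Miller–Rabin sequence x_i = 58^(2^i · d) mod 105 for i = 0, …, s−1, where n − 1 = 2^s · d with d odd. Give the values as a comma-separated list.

n − 1 = 104 = 2^3 · 13, so s = 3 and d = 13.
x_0 = 58^13 mod 105 = 58.
x_1 = 58^2 mod 105 = 4.
x_2 = 4^2 mod 105 = 16.

58, 4, 16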